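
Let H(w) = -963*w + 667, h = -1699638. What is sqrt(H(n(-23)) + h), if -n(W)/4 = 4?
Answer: I*sqrt(1683563) ≈ 1297.5*I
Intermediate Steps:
n(W) = -16 (n(W) = -4*4 = -16)
H(w) = 667 - 963*w
sqrt(H(n(-23)) + h) = sqrt((667 - 963*(-16)) - 1699638) = sqrt((667 + 15408) - 1699638) = sqrt(16075 - 1699638) = sqrt(-1683563) = I*sqrt(1683563)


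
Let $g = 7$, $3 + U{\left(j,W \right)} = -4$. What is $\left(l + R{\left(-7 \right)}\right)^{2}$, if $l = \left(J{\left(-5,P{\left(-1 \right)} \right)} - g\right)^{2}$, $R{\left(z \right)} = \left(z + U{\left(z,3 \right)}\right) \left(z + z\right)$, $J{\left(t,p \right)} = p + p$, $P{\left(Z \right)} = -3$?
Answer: $133225$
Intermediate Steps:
$U{\left(j,W \right)} = -7$ ($U{\left(j,W \right)} = -3 - 4 = -7$)
$J{\left(t,p \right)} = 2 p$
$R{\left(z \right)} = 2 z \left(-7 + z\right)$ ($R{\left(z \right)} = \left(z - 7\right) \left(z + z\right) = \left(-7 + z\right) 2 z = 2 z \left(-7 + z\right)$)
$l = 169$ ($l = \left(2 \left(-3\right) - 7\right)^{2} = \left(-6 - 7\right)^{2} = \left(-13\right)^{2} = 169$)
$\left(l + R{\left(-7 \right)}\right)^{2} = \left(169 + 2 \left(-7\right) \left(-7 - 7\right)\right)^{2} = \left(169 + 2 \left(-7\right) \left(-14\right)\right)^{2} = \left(169 + 196\right)^{2} = 365^{2} = 133225$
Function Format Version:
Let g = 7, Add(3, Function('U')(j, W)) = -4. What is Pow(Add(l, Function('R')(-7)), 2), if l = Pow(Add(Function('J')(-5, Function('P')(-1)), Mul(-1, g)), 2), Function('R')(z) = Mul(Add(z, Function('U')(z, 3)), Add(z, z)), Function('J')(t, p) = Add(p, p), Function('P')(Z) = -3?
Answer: 133225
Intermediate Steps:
Function('U')(j, W) = -7 (Function('U')(j, W) = Add(-3, -4) = -7)
Function('J')(t, p) = Mul(2, p)
Function('R')(z) = Mul(2, z, Add(-7, z)) (Function('R')(z) = Mul(Add(z, -7), Add(z, z)) = Mul(Add(-7, z), Mul(2, z)) = Mul(2, z, Add(-7, z)))
l = 169 (l = Pow(Add(Mul(2, -3), Mul(-1, 7)), 2) = Pow(Add(-6, -7), 2) = Pow(-13, 2) = 169)
Pow(Add(l, Function('R')(-7)), 2) = Pow(Add(169, Mul(2, -7, Add(-7, -7))), 2) = Pow(Add(169, Mul(2, -7, -14)), 2) = Pow(Add(169, 196), 2) = Pow(365, 2) = 133225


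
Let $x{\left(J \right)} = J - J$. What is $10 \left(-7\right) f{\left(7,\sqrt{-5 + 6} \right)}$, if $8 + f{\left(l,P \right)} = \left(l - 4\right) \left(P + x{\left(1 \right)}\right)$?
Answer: $350$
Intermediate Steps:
$x{\left(J \right)} = 0$
$f{\left(l,P \right)} = -8 + P \left(-4 + l\right)$ ($f{\left(l,P \right)} = -8 + \left(l - 4\right) \left(P + 0\right) = -8 + \left(-4 + l\right) P = -8 + P \left(-4 + l\right)$)
$10 \left(-7\right) f{\left(7,\sqrt{-5 + 6} \right)} = 10 \left(-7\right) \left(-8 - 4 \sqrt{-5 + 6} + \sqrt{-5 + 6} \cdot 7\right) = - 70 \left(-8 - 4 \sqrt{1} + \sqrt{1} \cdot 7\right) = - 70 \left(-8 - 4 + 1 \cdot 7\right) = - 70 \left(-8 - 4 + 7\right) = \left(-70\right) \left(-5\right) = 350$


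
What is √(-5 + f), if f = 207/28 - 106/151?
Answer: √7556493/2114 ≈ 1.3003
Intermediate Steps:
f = 28289/4228 (f = 207*(1/28) - 106*1/151 = 207/28 - 106/151 = 28289/4228 ≈ 6.6909)
√(-5 + f) = √(-5 + 28289/4228) = √(7149/4228) = √7556493/2114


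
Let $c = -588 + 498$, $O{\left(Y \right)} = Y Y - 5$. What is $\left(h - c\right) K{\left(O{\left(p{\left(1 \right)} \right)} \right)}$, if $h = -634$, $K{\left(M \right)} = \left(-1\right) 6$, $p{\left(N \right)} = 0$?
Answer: $3264$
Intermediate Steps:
$O{\left(Y \right)} = -5 + Y^{2}$ ($O{\left(Y \right)} = Y^{2} - 5 = -5 + Y^{2}$)
$K{\left(M \right)} = -6$
$c = -90$
$\left(h - c\right) K{\left(O{\left(p{\left(1 \right)} \right)} \right)} = \left(-634 - -90\right) \left(-6\right) = \left(-634 + 90\right) \left(-6\right) = \left(-544\right) \left(-6\right) = 3264$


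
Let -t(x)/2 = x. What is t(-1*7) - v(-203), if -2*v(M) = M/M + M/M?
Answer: 15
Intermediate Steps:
v(M) = -1 (v(M) = -(M/M + M/M)/2 = -(1 + 1)/2 = -½*2 = -1)
t(x) = -2*x
t(-1*7) - v(-203) = -(-2)*7 - 1*(-1) = -2*(-7) + 1 = 14 + 1 = 15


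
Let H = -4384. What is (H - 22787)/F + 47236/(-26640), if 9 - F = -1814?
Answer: -202486667/12141180 ≈ -16.678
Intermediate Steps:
F = 1823 (F = 9 - 1*(-1814) = 9 + 1814 = 1823)
(H - 22787)/F + 47236/(-26640) = (-4384 - 22787)/1823 + 47236/(-26640) = -27171*1/1823 + 47236*(-1/26640) = -27171/1823 - 11809/6660 = -202486667/12141180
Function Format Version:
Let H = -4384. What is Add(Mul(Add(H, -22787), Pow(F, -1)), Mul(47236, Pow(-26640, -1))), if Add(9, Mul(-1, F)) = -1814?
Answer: Rational(-202486667, 12141180) ≈ -16.678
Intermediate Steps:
F = 1823 (F = Add(9, Mul(-1, -1814)) = Add(9, 1814) = 1823)
Add(Mul(Add(H, -22787), Pow(F, -1)), Mul(47236, Pow(-26640, -1))) = Add(Mul(Add(-4384, -22787), Pow(1823, -1)), Mul(47236, Pow(-26640, -1))) = Add(Mul(-27171, Rational(1, 1823)), Mul(47236, Rational(-1, 26640))) = Add(Rational(-27171, 1823), Rational(-11809, 6660)) = Rational(-202486667, 12141180)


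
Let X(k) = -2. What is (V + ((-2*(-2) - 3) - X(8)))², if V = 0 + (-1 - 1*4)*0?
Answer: 9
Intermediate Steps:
V = 0 (V = 0 + (-1 - 4)*0 = 0 - 5*0 = 0 + 0 = 0)
(V + ((-2*(-2) - 3) - X(8)))² = (0 + ((-2*(-2) - 3) - 1*(-2)))² = (0 + ((4 - 3) + 2))² = (0 + (1 + 2))² = (0 + 3)² = 3² = 9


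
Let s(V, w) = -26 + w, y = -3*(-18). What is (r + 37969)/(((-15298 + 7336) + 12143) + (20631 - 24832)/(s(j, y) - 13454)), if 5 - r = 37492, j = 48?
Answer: 6471332/56138307 ≈ 0.11527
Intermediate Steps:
y = 54
r = -37487 (r = 5 - 1*37492 = 5 - 37492 = -37487)
(r + 37969)/(((-15298 + 7336) + 12143) + (20631 - 24832)/(s(j, y) - 13454)) = (-37487 + 37969)/(((-15298 + 7336) + 12143) + (20631 - 24832)/((-26 + 54) - 13454)) = 482/((-7962 + 12143) - 4201/(28 - 13454)) = 482/(4181 - 4201/(-13426)) = 482/(4181 - 4201*(-1/13426)) = 482/(4181 + 4201/13426) = 482/(56138307/13426) = 482*(13426/56138307) = 6471332/56138307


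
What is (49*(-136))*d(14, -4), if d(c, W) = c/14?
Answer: -6664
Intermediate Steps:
d(c, W) = c/14 (d(c, W) = c*(1/14) = c/14)
(49*(-136))*d(14, -4) = (49*(-136))*((1/14)*14) = -6664*1 = -6664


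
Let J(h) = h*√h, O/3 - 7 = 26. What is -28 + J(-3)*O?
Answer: -28 - 297*I*√3 ≈ -28.0 - 514.42*I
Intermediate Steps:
O = 99 (O = 21 + 3*26 = 21 + 78 = 99)
J(h) = h^(3/2)
-28 + J(-3)*O = -28 + (-3)^(3/2)*99 = -28 - 3*I*√3*99 = -28 - 297*I*√3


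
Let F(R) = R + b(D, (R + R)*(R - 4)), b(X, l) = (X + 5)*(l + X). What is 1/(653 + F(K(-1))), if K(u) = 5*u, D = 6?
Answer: 1/1704 ≈ 0.00058685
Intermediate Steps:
b(X, l) = (5 + X)*(X + l)
F(R) = 66 + R + 22*R*(-4 + R) (F(R) = R + (6**2 + 5*6 + 5*((R + R)*(R - 4)) + 6*((R + R)*(R - 4))) = R + (36 + 30 + 5*((2*R)*(-4 + R)) + 6*((2*R)*(-4 + R))) = R + (36 + 30 + 5*(2*R*(-4 + R)) + 6*(2*R*(-4 + R))) = R + (36 + 30 + 10*R*(-4 + R) + 12*R*(-4 + R)) = R + (66 + 22*R*(-4 + R)) = 66 + R + 22*R*(-4 + R))
1/(653 + F(K(-1))) = 1/(653 + (66 + 5*(-1) + 22*(5*(-1))*(-4 + 5*(-1)))) = 1/(653 + (66 - 5 + 22*(-5)*(-4 - 5))) = 1/(653 + (66 - 5 + 22*(-5)*(-9))) = 1/(653 + (66 - 5 + 990)) = 1/(653 + 1051) = 1/1704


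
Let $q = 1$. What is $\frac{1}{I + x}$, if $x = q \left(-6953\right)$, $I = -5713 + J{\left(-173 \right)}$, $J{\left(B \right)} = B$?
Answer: $- \frac{1}{12839} \approx -7.7888 \cdot 10^{-5}$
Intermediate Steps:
$I = -5886$ ($I = -5713 - 173 = -5886$)
$x = -6953$ ($x = 1 \left(-6953\right) = -6953$)
$\frac{1}{I + x} = \frac{1}{-5886 - 6953} = \frac{1}{-12839} = - \frac{1}{12839}$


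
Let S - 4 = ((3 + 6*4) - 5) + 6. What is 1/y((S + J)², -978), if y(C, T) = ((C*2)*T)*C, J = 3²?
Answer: -1/5527188516 ≈ -1.8092e-10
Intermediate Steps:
J = 9
S = 32 (S = 4 + (((3 + 6*4) - 5) + 6) = 4 + (((3 + 24) - 5) + 6) = 4 + ((27 - 5) + 6) = 4 + (22 + 6) = 4 + 28 = 32)
y(C, T) = 2*T*C² (y(C, T) = ((2*C)*T)*C = (2*C*T)*C = 2*T*C²)
1/y((S + J)², -978) = 1/(2*(-978)*((32 + 9)²)²) = 1/(2*(-978)*(41²)²) = 1/(2*(-978)*1681²) = 1/(2*(-978)*2825761) = 1/(-5527188516) = -1/5527188516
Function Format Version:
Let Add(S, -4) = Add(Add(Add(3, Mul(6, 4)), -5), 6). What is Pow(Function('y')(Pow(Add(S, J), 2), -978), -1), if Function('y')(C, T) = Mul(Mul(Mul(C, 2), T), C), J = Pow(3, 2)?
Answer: Rational(-1, 5527188516) ≈ -1.8092e-10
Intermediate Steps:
J = 9
S = 32 (S = Add(4, Add(Add(Add(3, Mul(6, 4)), -5), 6)) = Add(4, Add(Add(Add(3, 24), -5), 6)) = Add(4, Add(Add(27, -5), 6)) = Add(4, Add(22, 6)) = Add(4, 28) = 32)
Function('y')(C, T) = Mul(2, T, Pow(C, 2)) (Function('y')(C, T) = Mul(Mul(Mul(2, C), T), C) = Mul(Mul(2, C, T), C) = Mul(2, T, Pow(C, 2)))
Pow(Function('y')(Pow(Add(S, J), 2), -978), -1) = Pow(Mul(2, -978, Pow(Pow(Add(32, 9), 2), 2)), -1) = Pow(Mul(2, -978, Pow(Pow(41, 2), 2)), -1) = Pow(Mul(2, -978, Pow(1681, 2)), -1) = Pow(Mul(2, -978, 2825761), -1) = Pow(-5527188516, -1) = Rational(-1, 5527188516)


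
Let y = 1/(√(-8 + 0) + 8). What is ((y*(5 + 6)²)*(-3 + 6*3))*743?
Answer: 449515/3 - 449515*I*√2/12 ≈ 1.4984e+5 - 52976.0*I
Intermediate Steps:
y = 1/(8 + 2*I*√2) (y = 1/(√(-8) + 8) = 1/(2*I*√2 + 8) = 1/(8 + 2*I*√2) ≈ 0.11111 - 0.039284*I)
((y*(5 + 6)²)*(-3 + 6*3))*743 = (((⅑ - I*√2/36)*(5 + 6)²)*(-3 + 6*3))*743 = (((⅑ - I*√2/36)*11²)*(-3 + 18))*743 = (((⅑ - I*√2/36)*121)*15)*743 = ((121/9 - 121*I*√2/36)*15)*743 = (605/3 - 605*I*√2/12)*743 = 449515/3 - 449515*I*√2/12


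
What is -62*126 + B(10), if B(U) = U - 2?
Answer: -7804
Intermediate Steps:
B(U) = -2 + U
-62*126 + B(10) = -62*126 + (-2 + 10) = -7812 + 8 = -7804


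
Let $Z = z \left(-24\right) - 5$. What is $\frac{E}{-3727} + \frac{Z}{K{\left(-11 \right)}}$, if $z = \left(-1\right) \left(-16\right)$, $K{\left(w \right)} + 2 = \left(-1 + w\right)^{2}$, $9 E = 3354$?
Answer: $- \frac{4508165}{1587702} \approx -2.8394$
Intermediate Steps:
$E = \frac{1118}{3}$ ($E = \frac{1}{9} \cdot 3354 = \frac{1118}{3} \approx 372.67$)
$K{\left(w \right)} = -2 + \left(-1 + w\right)^{2}$
$z = 16$
$Z = -389$ ($Z = 16 \left(-24\right) - 5 = -384 - 5 = -389$)
$\frac{E}{-3727} + \frac{Z}{K{\left(-11 \right)}} = \frac{1118}{3 \left(-3727\right)} - \frac{389}{-2 + \left(-1 - 11\right)^{2}} = \frac{1118}{3} \left(- \frac{1}{3727}\right) - \frac{389}{-2 + \left(-12\right)^{2}} = - \frac{1118}{11181} - \frac{389}{-2 + 144} = - \frac{1118}{11181} - \frac{389}{142} = - \frac{4508165}{1587702}$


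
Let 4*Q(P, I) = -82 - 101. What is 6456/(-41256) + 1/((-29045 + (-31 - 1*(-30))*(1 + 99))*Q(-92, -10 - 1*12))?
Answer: -17712519/113189465 ≈ -0.15649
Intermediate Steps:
Q(P, I) = -183/4 (Q(P, I) = (-82 - 101)/4 = (¼)*(-183) = -183/4)
6456/(-41256) + 1/((-29045 + (-31 - 1*(-30))*(1 + 99))*Q(-92, -10 - 1*12)) = 6456/(-41256) + 1/((-29045 + (-31 - 1*(-30))*(1 + 99))*(-183/4)) = 6456*(-1/41256) - 4/183/(-29045 + (-31 + 30)*100) = -269/1719 - 4/183/(-29045 - 1*100) = -269/1719 - 4/183/(-29045 - 100) = -269/1719 - 4/183/(-29145) = -269/1719 - 1/29145*(-4/183) = -269/1719 + 4/5333535 = -17712519/113189465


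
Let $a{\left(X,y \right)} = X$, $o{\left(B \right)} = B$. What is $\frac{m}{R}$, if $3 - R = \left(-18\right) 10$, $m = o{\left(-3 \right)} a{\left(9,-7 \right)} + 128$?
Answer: $\frac{101}{183} \approx 0.55191$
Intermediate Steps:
$m = 101$ ($m = \left(-3\right) 9 + 128 = -27 + 128 = 101$)
$R = 183$ ($R = 3 - \left(-18\right) 10 = 3 - -180 = 3 + 180 = 183$)
$\frac{m}{R} = \frac{101}{183}$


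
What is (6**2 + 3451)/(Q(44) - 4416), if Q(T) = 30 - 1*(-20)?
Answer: -3487/4366 ≈ -0.79867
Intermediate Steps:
Q(T) = 50 (Q(T) = 30 + 20 = 50)
(6**2 + 3451)/(Q(44) - 4416) = (6**2 + 3451)/(50 - 4416) = (36 + 3451)/(-4366) = 3487*(-1/4366) = -3487/4366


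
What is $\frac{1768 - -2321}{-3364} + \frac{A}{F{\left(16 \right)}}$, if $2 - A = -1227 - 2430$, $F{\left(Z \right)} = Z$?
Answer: $\frac{105547}{464} \approx 227.47$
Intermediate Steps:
$A = 3659$ ($A = 2 - \left(-1227 - 2430\right) = 2 - -3657 = 2 + 3657 = 3659$)
$\frac{1768 - -2321}{-3364} + \frac{A}{F{\left(16 \right)}} = \frac{1768 - -2321}{-3364} + \frac{3659}{16} = \left(1768 + 2321\right) \left(- \frac{1}{3364}\right) + 3659 \cdot \frac{1}{16} = 4089 \left(- \frac{1}{3364}\right) + \frac{3659}{16} = - \frac{141}{116} + \frac{3659}{16} = \frac{105547}{464}$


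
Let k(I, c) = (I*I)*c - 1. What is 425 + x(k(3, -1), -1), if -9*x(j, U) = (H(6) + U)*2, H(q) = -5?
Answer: 1279/3 ≈ 426.33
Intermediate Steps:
k(I, c) = -1 + c*I² (k(I, c) = I²*c - 1 = c*I² - 1 = -1 + c*I²)
x(j, U) = 10/9 - 2*U/9 (x(j, U) = -(-5 + U)*2/9 = -(-10 + 2*U)/9 = 10/9 - 2*U/9)
425 + x(k(3, -1), -1) = 425 + (10/9 - 2/9*(-1)) = 425 + (10/9 + 2/9) = 425 + 4/3 = 1279/3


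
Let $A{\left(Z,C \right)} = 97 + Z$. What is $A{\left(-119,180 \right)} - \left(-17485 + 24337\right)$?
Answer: $-6874$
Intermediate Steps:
$A{\left(-119,180 \right)} - \left(-17485 + 24337\right) = \left(97 - 119\right) - \left(-17485 + 24337\right) = -22 - 6852 = -6874$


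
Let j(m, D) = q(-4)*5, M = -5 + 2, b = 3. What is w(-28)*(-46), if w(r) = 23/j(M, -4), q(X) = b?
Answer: -1058/15 ≈ -70.533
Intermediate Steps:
q(X) = 3
M = -3
j(m, D) = 15 (j(m, D) = 3*5 = 15)
w(r) = 23/15
w(-28)*(-46) = (23/15)*(-46) = -1058/15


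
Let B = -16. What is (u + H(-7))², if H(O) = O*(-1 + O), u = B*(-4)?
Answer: 14400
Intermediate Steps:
u = 64 (u = -16*(-4) = 64)
(u + H(-7))² = (64 - 7*(-1 - 7))² = (64 - 7*(-8))² = (64 + 56)² = 120² = 14400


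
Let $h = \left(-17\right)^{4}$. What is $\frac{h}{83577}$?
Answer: $\frac{83521}{83577} \approx 0.99933$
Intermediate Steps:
$h = 83521$
$\frac{h}{83577} = \frac{83521}{83577}$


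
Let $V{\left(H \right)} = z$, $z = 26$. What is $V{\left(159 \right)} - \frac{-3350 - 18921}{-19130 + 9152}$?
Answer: $\frac{237157}{9978} \approx 23.768$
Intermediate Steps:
$V{\left(H \right)} = 26$
$V{\left(159 \right)} - \frac{-3350 - 18921}{-19130 + 9152} = 26 - \frac{-3350 - 18921}{-19130 + 9152} = 26 - - \frac{22271}{-9978} = 26 - \left(-22271\right) \left(- \frac{1}{9978}\right) = 26 - \frac{22271}{9978} = \frac{237157}{9978}$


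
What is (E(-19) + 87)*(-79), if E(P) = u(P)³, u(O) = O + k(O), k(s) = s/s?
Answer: 453855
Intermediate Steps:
k(s) = 1
u(O) = 1 + O (u(O) = O + 1 = 1 + O)
E(P) = (1 + P)³
(E(-19) + 87)*(-79) = ((1 - 19)³ + 87)*(-79) = ((-18)³ + 87)*(-79) = (-5832 + 87)*(-79) = -5745*(-79) = 453855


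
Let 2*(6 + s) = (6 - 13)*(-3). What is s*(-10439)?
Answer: -93951/2 ≈ -46976.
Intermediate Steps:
s = 9/2 (s = -6 + ((6 - 13)*(-3))/2 = -6 + (-7*(-3))/2 = -6 + (½)*21 = -6 + 21/2 = 9/2 ≈ 4.5000)
s*(-10439) = (9/2)*(-10439) = -93951/2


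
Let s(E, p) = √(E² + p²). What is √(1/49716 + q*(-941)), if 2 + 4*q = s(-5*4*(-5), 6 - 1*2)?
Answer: √(32303494399 - 64606986036*√626)/8286 ≈ 151.9*I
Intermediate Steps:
q = -½ + √626 (q = -½ + √((-5*4*(-5))² + (6 - 1*2)²)/4 = -½ + √((-20*(-5))² + (6 - 2)²)/4 = -½ + √(100² + 4²)/4 = -½ + √(10000 + 16)/4 = -½ + √10016/4 = -½ + (4*√626)/4 = -½ + √626 ≈ 24.520)
√(1/49716 + q*(-941)) = √(1/49716 + (-½ + √626)*(-941)) = √(1/49716 + (941/2 - 941*√626)) = √(23391379/49716 - 941*√626)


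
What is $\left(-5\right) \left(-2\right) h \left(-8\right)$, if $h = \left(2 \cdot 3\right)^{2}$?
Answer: $-2880$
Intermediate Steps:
$h = 36$ ($h = 6^{2} = 36$)
$\left(-5\right) \left(-2\right) h \left(-8\right) = \left(-5\right) \left(-2\right) 36 \left(-8\right) = 10 \cdot 36 \left(-8\right) = 360 \left(-8\right) = -2880$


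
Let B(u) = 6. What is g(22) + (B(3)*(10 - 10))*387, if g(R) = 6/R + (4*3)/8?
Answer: 39/22 ≈ 1.7727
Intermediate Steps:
g(R) = 3/2 + 6/R (g(R) = 6/R + 12*(⅛) = 6/R + 3/2 = 3/2 + 6/R)
g(22) + (B(3)*(10 - 10))*387 = (3/2 + 6/22) + (6*(10 - 10))*387 = (3/2 + 6*(1/22)) + (6*0)*387 = (3/2 + 3/11) + 0*387 = 39/22 + 0 = 39/22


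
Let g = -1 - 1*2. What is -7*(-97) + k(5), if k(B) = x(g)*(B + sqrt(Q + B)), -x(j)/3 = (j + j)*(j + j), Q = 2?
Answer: 139 - 108*sqrt(7) ≈ -146.74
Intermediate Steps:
g = -3 (g = -1 - 2 = -3)
x(j) = -12*j**2 (x(j) = -3*(j + j)*(j + j) = -3*2*j*2*j = -12*j**2)
k(B) = -108*B - 108*sqrt(2 + B) (k(B) = (-12*(-3)**2)*(B + sqrt(2 + B)) = (-12*9)*(B + sqrt(2 + B)) = -108*(B + sqrt(2 + B)) = -108*B - 108*sqrt(2 + B))
-7*(-97) + k(5) = -7*(-97) + (-108*5 - 108*sqrt(2 + 5)) = 679 + (-540 - 108*sqrt(7)) = 139 - 108*sqrt(7)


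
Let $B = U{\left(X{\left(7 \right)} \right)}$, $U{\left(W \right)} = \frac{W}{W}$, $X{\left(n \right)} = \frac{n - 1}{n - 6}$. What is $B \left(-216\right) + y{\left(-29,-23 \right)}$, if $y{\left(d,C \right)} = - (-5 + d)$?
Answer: $-182$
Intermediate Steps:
$y{\left(d,C \right)} = 5 - d$
$X{\left(n \right)} = \frac{-1 + n}{-6 + n}$
$U{\left(W \right)} = 1$
$B = 1$
$B \left(-216\right) + y{\left(-29,-23 \right)} = 1 \left(-216\right) + \left(5 - -29\right) = -216 + \left(5 + 29\right) = -216 + 34 = -182$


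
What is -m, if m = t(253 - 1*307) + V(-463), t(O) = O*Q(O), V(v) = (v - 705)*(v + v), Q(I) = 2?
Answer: -1081460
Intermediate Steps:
V(v) = 2*v*(-705 + v) (V(v) = (-705 + v)*(2*v) = 2*v*(-705 + v))
t(O) = 2*O (t(O) = O*2 = 2*O)
m = 1081460 (m = 2*(253 - 1*307) + 2*(-463)*(-705 - 463) = 2*(253 - 307) + 2*(-463)*(-1168) = 2*(-54) + 1081568 = -108 + 1081568 = 1081460)
-m = -1*1081460 = -1081460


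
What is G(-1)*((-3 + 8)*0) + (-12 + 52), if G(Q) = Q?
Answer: 40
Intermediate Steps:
G(-1)*((-3 + 8)*0) + (-12 + 52) = -(-3 + 8)*0 + (-12 + 52) = -5*0 + 40 = -1*0 + 40 = 0 + 40 = 40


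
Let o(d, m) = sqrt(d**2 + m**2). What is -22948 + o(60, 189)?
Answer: -22948 + 3*sqrt(4369) ≈ -22750.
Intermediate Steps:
-22948 + o(60, 189) = -22948 + sqrt(60**2 + 189**2) = -22948 + sqrt(3600 + 35721) = -22948 + sqrt(39321) = -22948 + 3*sqrt(4369)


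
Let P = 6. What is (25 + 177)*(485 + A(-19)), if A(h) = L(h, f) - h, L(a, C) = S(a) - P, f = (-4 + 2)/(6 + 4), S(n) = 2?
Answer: 101000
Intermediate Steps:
f = -1/5 (f = -2/10 = -2*1/10 = -1/5 ≈ -0.20000)
L(a, C) = -4 (L(a, C) = 2 - 1*6 = 2 - 6 = -4)
A(h) = -4 - h
(25 + 177)*(485 + A(-19)) = (25 + 177)*(485 + (-4 - 1*(-19))) = 202*(485 + (-4 + 19)) = 202*(485 + 15) = 202*500 = 101000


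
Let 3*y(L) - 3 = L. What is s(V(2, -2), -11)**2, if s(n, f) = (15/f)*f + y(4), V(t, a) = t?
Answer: 2704/9 ≈ 300.44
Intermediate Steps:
y(L) = 1 + L/3
s(n, f) = 52/3 (s(n, f) = (15/f)*f + (1 + (1/3)*4) = 15 + (1 + 4/3) = 15 + 7/3 = 52/3)
s(V(2, -2), -11)**2 = (52/3)**2 = 2704/9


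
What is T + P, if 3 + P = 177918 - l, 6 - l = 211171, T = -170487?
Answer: 218593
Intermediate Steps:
l = -211165 (l = 6 - 1*211171 = 6 - 211171 = -211165)
P = 389080 (P = -3 + (177918 - 1*(-211165)) = -3 + (177918 + 211165) = -3 + 389083 = 389080)
T + P = -170487 + 389080 = 218593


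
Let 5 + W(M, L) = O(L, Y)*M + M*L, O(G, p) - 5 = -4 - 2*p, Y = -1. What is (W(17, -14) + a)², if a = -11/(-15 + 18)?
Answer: 344569/9 ≈ 38285.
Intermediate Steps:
O(G, p) = 1 - 2*p (O(G, p) = 5 + (-4 - 2*p) = 1 - 2*p)
W(M, L) = -5 + 3*M + L*M (W(M, L) = -5 + ((1 - 2*(-1))*M + M*L) = -5 + ((1 + 2)*M + L*M) = -5 + (3*M + L*M) = -5 + 3*M + L*M)
a = -11/3 ≈ -3.6667
(W(17, -14) + a)² = ((-5 + 3*17 - 14*17) - 11/3)² = ((-5 + 51 - 238) - 11/3)² = (-192 - 11/3)² = (-587/3)² = 344569/9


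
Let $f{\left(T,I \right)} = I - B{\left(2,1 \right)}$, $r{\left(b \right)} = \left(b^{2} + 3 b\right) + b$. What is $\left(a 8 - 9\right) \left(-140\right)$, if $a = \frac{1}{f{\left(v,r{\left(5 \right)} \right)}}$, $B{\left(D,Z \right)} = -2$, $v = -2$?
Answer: $\frac{58100}{47} \approx 1236.2$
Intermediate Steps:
$r{\left(b \right)} = b^{2} + 4 b$
$f{\left(T,I \right)} = 2 + I$ ($f{\left(T,I \right)} = I - -2 = I + 2 = 2 + I$)
$a = \frac{1}{47}$ ($a = \frac{1}{2 + 5 \left(4 + 5\right)} = \frac{1}{2 + 5 \cdot 9} = \frac{1}{2 + 45} = \frac{1}{47} \approx 0.021277$)
$\left(a 8 - 9\right) \left(-140\right) = \left(\frac{1}{47} \cdot 8 - 9\right) \left(-140\right) = \left(\frac{8}{47} - 9\right) \left(-140\right) = \left(- \frac{415}{47}\right) \left(-140\right) = \frac{58100}{47}$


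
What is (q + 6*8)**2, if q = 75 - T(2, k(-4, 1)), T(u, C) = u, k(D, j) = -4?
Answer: 14641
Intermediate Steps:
q = 73 (q = 75 - 1*2 = 75 - 2 = 73)
(q + 6*8)**2 = (73 + 6*8)**2 = (73 + 48)**2 = 121**2 = 14641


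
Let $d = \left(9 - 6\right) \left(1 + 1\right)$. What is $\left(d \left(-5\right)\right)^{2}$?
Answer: $900$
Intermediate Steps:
$d = 6$ ($d = 3 \cdot 2 = 6$)
$\left(d \left(-5\right)\right)^{2} = \left(6 \left(-5\right)\right)^{2} = \left(-30\right)^{2} = 900$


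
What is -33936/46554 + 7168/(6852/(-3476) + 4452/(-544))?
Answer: -6579769987448/9312080235 ≈ -706.58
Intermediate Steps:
-33936/46554 + 7168/(6852/(-3476) + 4452/(-544)) = -33936*1/46554 + 7168/(6852*(-1/3476) + 4452*(-1/544)) = -5656/7759 + 7168/(-1713/869 - 1113/136) = -5656/7759 + 7168/(-1200165/118184) = -5656/7759 + 7168*(-118184/1200165) = -5656/7759 - 847142912/1200165 = -6579769987448/9312080235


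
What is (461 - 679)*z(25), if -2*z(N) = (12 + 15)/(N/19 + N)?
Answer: 55917/500 ≈ 111.83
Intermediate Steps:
z(N) = -513/(40*N) (z(N) = -(12 + 15)/(2*(N/19 + N)) = -27/(2*(N*(1/19) + N)) = -27/(2*(N/19 + N)) = -27/(2*(20*N/19)) = -27*19/(20*N)/2 = -513/(40*N))
(461 - 679)*z(25) = (461 - 679)*(-513/40/25) = -(-55917)/(20*25) = -218*(-513/1000) = 55917/500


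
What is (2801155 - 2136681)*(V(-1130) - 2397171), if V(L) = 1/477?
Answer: -759793171392284/477 ≈ -1.5929e+12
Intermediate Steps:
V(L) = 1/477
(2801155 - 2136681)*(V(-1130) - 2397171) = (2801155 - 2136681)*(1/477 - 2397171) = 664474*(-1143450566/477) = -759793171392284/477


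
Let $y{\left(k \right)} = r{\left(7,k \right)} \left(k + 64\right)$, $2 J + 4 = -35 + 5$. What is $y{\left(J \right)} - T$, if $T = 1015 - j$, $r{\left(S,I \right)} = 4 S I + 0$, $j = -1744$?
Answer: $-25131$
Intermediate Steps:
$r{\left(S,I \right)} = 4 I S$ ($r{\left(S,I \right)} = 4 I S + 0 = 4 I S$)
$J = -17$ ($J = -2 + \frac{-35 + 5}{2} = -2 + \frac{1}{2} \left(-30\right) = -2 - 15 = -17$)
$y{\left(k \right)} = 28 k \left(64 + k\right)$ ($y{\left(k \right)} = 4 k 7 \left(k + 64\right) = 28 k \left(64 + k\right)$)
$T = 2759$ ($T = 1015 - -1744 = 1015 + 1744 = 2759$)
$y{\left(J \right)} - T = 28 \left(-17\right) \left(64 - 17\right) - 2759 = 28 \left(-17\right) 47 - 2759 = -22372 - 2759 = -25131$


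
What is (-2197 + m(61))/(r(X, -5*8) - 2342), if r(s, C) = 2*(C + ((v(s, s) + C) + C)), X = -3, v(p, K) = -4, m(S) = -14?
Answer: 2211/2590 ≈ 0.85367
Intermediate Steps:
r(s, C) = -8 + 6*C (r(s, C) = 2*(C + ((-4 + C) + C)) = 2*(C + (-4 + 2*C)) = 2*(-4 + 3*C) = -8 + 6*C)
(-2197 + m(61))/(r(X, -5*8) - 2342) = (-2197 - 14)/((-8 + 6*(-5*8)) - 2342) = -2211/((-8 + 6*(-40)) - 2342) = -2211/((-8 - 240) - 2342) = -2211/(-248 - 2342) = -2211/(-2590) = -2211*(-1/2590) = 2211/2590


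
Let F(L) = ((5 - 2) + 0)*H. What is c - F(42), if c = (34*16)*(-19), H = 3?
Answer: -10345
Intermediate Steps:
F(L) = 9 (F(L) = ((5 - 2) + 0)*3 = (3 + 0)*3 = 3*3 = 9)
c = -10336 (c = 544*(-19) = -10336)
c - F(42) = -10336 - 1*9 = -10336 - 9 = -10345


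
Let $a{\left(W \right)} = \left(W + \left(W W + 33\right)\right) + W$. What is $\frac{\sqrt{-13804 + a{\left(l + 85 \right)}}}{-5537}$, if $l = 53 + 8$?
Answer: $- \frac{\sqrt{7837}}{5537} \approx -0.015988$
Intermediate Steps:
$l = 61$
$a{\left(W \right)} = 33 + W^{2} + 2 W$ ($a{\left(W \right)} = \left(W + \left(W^{2} + 33\right)\right) + W = \left(W + \left(33 + W^{2}\right)\right) + W = \left(33 + W + W^{2}\right) + W = 33 + W^{2} + 2 W$)
$\frac{\sqrt{-13804 + a{\left(l + 85 \right)}}}{-5537} = \frac{\sqrt{-13804 + \left(33 + \left(61 + 85\right)^{2} + 2 \left(61 + 85\right)\right)}}{-5537} = \sqrt{-13804 + \left(33 + 146^{2} + 2 \cdot 146\right)} \left(- \frac{1}{5537}\right) = \sqrt{-13804 + \left(33 + 21316 + 292\right)} \left(- \frac{1}{5537}\right) = \sqrt{-13804 + 21641} \left(- \frac{1}{5537}\right) = \sqrt{7837} \left(- \frac{1}{5537}\right) = - \frac{\sqrt{7837}}{5537}$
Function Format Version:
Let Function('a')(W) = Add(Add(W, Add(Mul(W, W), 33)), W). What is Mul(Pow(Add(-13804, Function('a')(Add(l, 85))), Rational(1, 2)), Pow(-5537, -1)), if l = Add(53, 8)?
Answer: Mul(Rational(-1, 5537), Pow(7837, Rational(1, 2))) ≈ -0.015988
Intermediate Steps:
l = 61
Function('a')(W) = Add(33, Pow(W, 2), Mul(2, W)) (Function('a')(W) = Add(Add(W, Add(Pow(W, 2), 33)), W) = Add(Add(W, Add(33, Pow(W, 2))), W) = Add(Add(33, W, Pow(W, 2)), W) = Add(33, Pow(W, 2), Mul(2, W)))
Mul(Pow(Add(-13804, Function('a')(Add(l, 85))), Rational(1, 2)), Pow(-5537, -1)) = Mul(Pow(Add(-13804, Add(33, Pow(Add(61, 85), 2), Mul(2, Add(61, 85)))), Rational(1, 2)), Pow(-5537, -1)) = Mul(Pow(Add(-13804, Add(33, Pow(146, 2), Mul(2, 146))), Rational(1, 2)), Rational(-1, 5537)) = Mul(Pow(Add(-13804, Add(33, 21316, 292)), Rational(1, 2)), Rational(-1, 5537)) = Mul(Pow(Add(-13804, 21641), Rational(1, 2)), Rational(-1, 5537)) = Mul(Pow(7837, Rational(1, 2)), Rational(-1, 5537)) = Mul(Rational(-1, 5537), Pow(7837, Rational(1, 2)))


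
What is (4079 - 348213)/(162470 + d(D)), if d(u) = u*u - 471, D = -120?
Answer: -344134/176399 ≈ -1.9509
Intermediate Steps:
d(u) = -471 + u**2 (d(u) = u**2 - 471 = -471 + u**2)
(4079 - 348213)/(162470 + d(D)) = (4079 - 348213)/(162470 + (-471 + (-120)**2)) = -344134/(162470 + (-471 + 14400)) = -344134/(162470 + 13929) = -344134/176399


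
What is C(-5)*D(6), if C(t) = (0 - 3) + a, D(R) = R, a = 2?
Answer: -6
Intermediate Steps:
C(t) = -1 (C(t) = (0 - 3) + 2 = -3 + 2 = -1)
C(-5)*D(6) = -1*6 = -6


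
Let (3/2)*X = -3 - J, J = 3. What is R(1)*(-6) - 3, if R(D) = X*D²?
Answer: 21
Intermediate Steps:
X = -4 (X = 2*(-3 - 1*3)/3 = 2*(-3 - 3)/3 = (⅔)*(-6) = -4)
R(D) = -4*D²
R(1)*(-6) - 3 = -4*1²*(-6) - 3 = -4*1*(-6) - 3 = -4*(-6) - 3 = 24 - 3 = 21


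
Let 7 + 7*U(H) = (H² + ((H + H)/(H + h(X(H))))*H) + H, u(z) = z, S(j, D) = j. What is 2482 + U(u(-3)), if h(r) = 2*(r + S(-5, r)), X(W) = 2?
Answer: 17371/7 ≈ 2481.6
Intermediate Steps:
h(r) = -10 + 2*r (h(r) = 2*(r - 5) = 2*(-5 + r) = -10 + 2*r)
U(H) = -1 + H/7 + H²/7 + 2*H²/(7*(-6 + H)) (U(H) = -1 + ((H² + ((H + H)/(H + (-10 + 2*2)))*H) + H)/7 = -1 + ((H² + ((2*H)/(H + (-10 + 4)))*H) + H)/7 = -1 + ((H² + ((2*H)/(H - 6))*H) + H)/7 = -1 + ((H² + ((2*H)/(-6 + H))*H) + H)/7 = -1 + ((H² + (2*H/(-6 + H))*H) + H)/7 = -1 + ((H² + 2*H²/(-6 + H)) + H)/7 = -1 + (H + H² + 2*H²/(-6 + H))/7 = -1 + (H/7 + H²/7 + 2*H²/(7*(-6 + H))) = -1 + H/7 + H²/7 + 2*H²/(7*(-6 + H)))
2482 + U(u(-3)) = 2482 + (42 + (-3)³ - 13*(-3) - 3*(-3)²)/(7*(-6 - 3)) = 2482 + (⅐)*(42 - 27 + 39 - 3*9)/(-9) = 2482 + (⅐)*(-⅑)*(42 - 27 + 39 - 27) = 2482 + (⅐)*(-⅑)*27 = 2482 - 3/7 = 17371/7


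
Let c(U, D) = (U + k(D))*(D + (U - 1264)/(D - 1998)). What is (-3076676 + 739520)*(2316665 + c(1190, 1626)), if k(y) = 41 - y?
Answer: -121307299016730/31 ≈ -3.9131e+12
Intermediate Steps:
c(U, D) = (D + (-1264 + U)/(-1998 + D))*(41 + U - D) (c(U, D) = (U + (41 - D))*(D + (U - 1264)/(D - 1998)) = (41 + U - D)*(D + (-1264 + U)/(-1998 + D)) = (D + (-1264 + U)/(-1998 + D))*(41 + U - D))
(-3076676 + 739520)*(2316665 + c(1190, 1626)) = (-3076676 + 739520)*(2316665 + (-51824 + 1190**2 - 1*1626**3 - 80654*1626 - 1223*1190 + 2039*1626**2 + 1190*1626**2 - 1999*1626*1190)/(-1998 + 1626)) = -2337156*(2316665 + (-51824 + 1416100 - 1*4298942376 - 131143404 - 1455370 + 2039*2643876 + 1190*2643876 - 3867945060)/(-372)) = -2337156*(2316665 - (-51824 + 1416100 - 4298942376 - 131143404 - 1455370 + 5390863164 + 3146212440 - 3867945060)/372) = -2337156*(2316665 - 1/372*238953670) = -2337156*(2316665 - 119476835/186) = -2337156*311422855/186 = -121307299016730/31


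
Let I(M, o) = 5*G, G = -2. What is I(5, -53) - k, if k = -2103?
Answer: 2093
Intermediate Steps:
I(M, o) = -10 (I(M, o) = 5*(-2) = -10)
I(5, -53) - k = -10 - 1*(-2103) = -10 + 2103 = 2093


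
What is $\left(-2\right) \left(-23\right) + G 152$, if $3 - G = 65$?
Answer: $-9378$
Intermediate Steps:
$G = -62$ ($G = 3 - 65 = -62$)
$\left(-2\right) \left(-23\right) + G 152 = \left(-2\right) \left(-23\right) - 9424 = 46 - 9424 = -9378$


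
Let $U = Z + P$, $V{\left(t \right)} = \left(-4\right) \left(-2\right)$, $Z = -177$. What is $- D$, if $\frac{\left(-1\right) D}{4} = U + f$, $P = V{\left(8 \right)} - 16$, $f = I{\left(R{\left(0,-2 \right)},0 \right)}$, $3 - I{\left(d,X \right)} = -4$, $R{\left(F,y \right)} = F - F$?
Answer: $-712$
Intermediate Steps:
$V{\left(t \right)} = 8$
$R{\left(F,y \right)} = 0$
$I{\left(d,X \right)} = 7$ ($I{\left(d,X \right)} = 3 - -4 = 3 + 4 = 7$)
$f = 7$
$P = -8$ ($P = 8 - 16 = -8$)
$U = -185$ ($U = -177 - 8 = -185$)
$D = 712$ ($D = - 4 \left(-185 + 7\right) = \left(-4\right) \left(-178\right) = 712$)
$- D = \left(-1\right) 712 = -712$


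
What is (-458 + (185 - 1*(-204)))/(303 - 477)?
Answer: 23/58 ≈ 0.39655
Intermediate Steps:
(-458 + (185 - 1*(-204)))/(303 - 477) = (-458 + (185 + 204))/(-174) = (-458 + 389)*(-1/174) = -69*(-1/174) = 23/58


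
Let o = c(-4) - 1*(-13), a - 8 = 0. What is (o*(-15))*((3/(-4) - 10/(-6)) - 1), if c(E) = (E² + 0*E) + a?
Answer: 185/4 ≈ 46.250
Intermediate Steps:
a = 8 (a = 8 + 0 = 8)
c(E) = 8 + E² (c(E) = (E² + 0*E) + 8 = (E² + 0) + 8 = E² + 8 = 8 + E²)
o = 37 (o = (8 + (-4)²) - 1*(-13) = (8 + 16) + 13 = 24 + 13 = 37)
(o*(-15))*((3/(-4) - 10/(-6)) - 1) = (37*(-15))*((3/(-4) - 10/(-6)) - 1) = -555*((3*(-¼) - 10*(-⅙)) - 1) = -555*((-¾ + 5/3) - 1) = -555*(11/12 - 1) = -555*(-1/12) = 185/4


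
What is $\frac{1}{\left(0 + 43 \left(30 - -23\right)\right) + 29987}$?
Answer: $\frac{1}{32266} \approx 3.0992 \cdot 10^{-5}$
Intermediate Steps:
$\frac{1}{\left(0 + 43 \left(30 - -23\right)\right) + 29987} = \frac{1}{\left(0 + 43 \left(30 + 23\right)\right) + 29987} = \frac{1}{\left(0 + 43 \cdot 53\right) + 29987} = \frac{1}{\left(0 + 2279\right) + 29987} = \frac{1}{2279 + 29987} = \frac{1}{32266}$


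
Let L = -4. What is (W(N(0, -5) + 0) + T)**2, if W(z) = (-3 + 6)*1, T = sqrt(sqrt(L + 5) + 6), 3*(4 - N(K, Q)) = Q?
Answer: (3 + sqrt(7))**2 ≈ 31.875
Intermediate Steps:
N(K, Q) = 4 - Q/3
T = sqrt(7) (T = sqrt(sqrt(-4 + 5) + 6) = sqrt(sqrt(1) + 6) = sqrt(1 + 6) = sqrt(7) ≈ 2.6458)
W(z) = 3 (W(z) = 3*1 = 3)
(W(N(0, -5) + 0) + T)**2 = (3 + sqrt(7))**2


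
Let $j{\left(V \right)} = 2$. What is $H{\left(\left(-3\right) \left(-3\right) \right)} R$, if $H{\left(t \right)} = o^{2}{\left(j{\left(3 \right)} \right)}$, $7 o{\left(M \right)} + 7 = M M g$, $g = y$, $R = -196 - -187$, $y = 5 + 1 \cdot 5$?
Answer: $- \frac{9801}{49} \approx -200.02$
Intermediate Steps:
$y = 10$ ($y = 5 + 5 = 10$)
$R = -9$ ($R = -196 + 187 = -9$)
$g = 10$
$o{\left(M \right)} = -1 + \frac{10 M^{2}}{7}$ ($o{\left(M \right)} = -1 + \frac{M M 10}{7} = -1 + \frac{M^{2} \cdot 10}{7} = -1 + \frac{10 M^{2}}{7}$)
$H{\left(t \right)} = \frac{1089}{49}$ ($H{\left(t \right)} = \left(-1 + \frac{10 \cdot 2^{2}}{7}\right)^{2} = \left(-1 + \frac{10}{7} \cdot 4\right)^{2} = \left(-1 + \frac{40}{7}\right)^{2} = \left(\frac{33}{7}\right)^{2} = \frac{1089}{49}$)
$H{\left(\left(-3\right) \left(-3\right) \right)} R = \frac{1089}{49} \left(-9\right) = - \frac{9801}{49}$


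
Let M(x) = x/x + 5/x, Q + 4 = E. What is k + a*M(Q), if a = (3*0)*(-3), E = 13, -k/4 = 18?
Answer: -72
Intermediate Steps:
k = -72 (k = -4*18 = -72)
Q = 9 (Q = -4 + 13 = 9)
a = 0 (a = 0*(-3) = 0)
M(x) = 1 + 5/x
k + a*M(Q) = -72 + 0*((5 + 9)/9) = -72 + 0*((1/9)*14) = -72 + 0*(14/9) = -72 + 0 = -72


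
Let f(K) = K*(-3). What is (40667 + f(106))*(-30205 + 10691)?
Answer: -787370386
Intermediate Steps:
f(K) = -3*K
(40667 + f(106))*(-30205 + 10691) = (40667 - 3*106)*(-30205 + 10691) = (40667 - 318)*(-19514) = 40349*(-19514) = -787370386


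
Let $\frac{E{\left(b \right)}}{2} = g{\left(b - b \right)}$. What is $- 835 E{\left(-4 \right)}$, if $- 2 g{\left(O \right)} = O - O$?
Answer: $0$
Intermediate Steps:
$g{\left(O \right)} = 0$ ($g{\left(O \right)} = - \frac{O - O}{2} = \left(- \frac{1}{2}\right) 0 = 0$)
$E{\left(b \right)} = 0$ ($E{\left(b \right)} = 2 \cdot 0 = 0$)
$- 835 E{\left(-4 \right)} = \left(-835\right) 0 = 0$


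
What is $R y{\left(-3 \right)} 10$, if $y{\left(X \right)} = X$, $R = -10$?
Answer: $300$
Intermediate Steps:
$R y{\left(-3 \right)} 10 = \left(-10\right) \left(-3\right) 10 = 30 \cdot 10 = 300$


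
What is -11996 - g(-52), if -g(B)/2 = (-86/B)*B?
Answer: -12168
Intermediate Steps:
g(B) = 172 (g(B) = -2*(-86/B)*B = -2*(-86) = 172)
-11996 - g(-52) = -11996 - 1*172 = -11996 - 172 = -12168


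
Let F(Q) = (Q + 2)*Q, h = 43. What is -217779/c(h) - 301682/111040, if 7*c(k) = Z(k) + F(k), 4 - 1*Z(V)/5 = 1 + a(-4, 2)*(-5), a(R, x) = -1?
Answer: -2426514271/3053600 ≈ -794.64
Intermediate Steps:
Z(V) = -10 (Z(V) = 20 - 5*(1 - 1*(-5)) = 20 - 5*(1 + 5) = 20 - 5*6 = 20 - 30 = -10)
F(Q) = Q*(2 + Q) (F(Q) = (2 + Q)*Q = Q*(2 + Q))
c(k) = -10/7 + k*(2 + k)/7 (c(k) = (-10 + k*(2 + k))/7 = -10/7 + k*(2 + k)/7)
-217779/c(h) - 301682/111040 = -217779/(-10/7 + (1/7)*43*(2 + 43)) - 301682/111040 = -217779/(-10/7 + (1/7)*43*45) - 301682*1/111040 = -217779/(-10/7 + 1935/7) - 150841/55520 = -217779/275 - 150841/55520 = -2426514271/3053600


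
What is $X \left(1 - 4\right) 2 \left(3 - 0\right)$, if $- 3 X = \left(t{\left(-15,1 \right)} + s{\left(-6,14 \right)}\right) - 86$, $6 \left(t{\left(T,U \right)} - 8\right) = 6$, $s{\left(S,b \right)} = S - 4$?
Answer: $-522$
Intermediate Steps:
$s{\left(S,b \right)} = -4 + S$
$t{\left(T,U \right)} = 9$ ($t{\left(T,U \right)} = 8 + \frac{1}{6} \cdot 6 = 8 + 1 = 9$)
$X = 29$ ($X = - \frac{\left(9 - 10\right) - 86}{3} = - \frac{-1 - 86}{3} = \left(- \frac{1}{3}\right) \left(-87\right) = 29$)
$X \left(1 - 4\right) 2 \left(3 - 0\right) = 29 \left(1 - 4\right) 2 \left(3 - 0\right) = 29 \left(-3\right) 2 \left(3 + 0\right) = 29 \left(\left(-6\right) 3\right) = 29 \left(-18\right) = -522$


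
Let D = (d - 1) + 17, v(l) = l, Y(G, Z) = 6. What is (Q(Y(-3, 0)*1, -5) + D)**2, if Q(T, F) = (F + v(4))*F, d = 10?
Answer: 961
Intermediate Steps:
Q(T, F) = F*(4 + F) (Q(T, F) = (F + 4)*F = (4 + F)*F = F*(4 + F))
D = 26 (D = (10 - 1) + 17 = 9 + 17 = 26)
(Q(Y(-3, 0)*1, -5) + D)**2 = (-5*(4 - 5) + 26)**2 = (-5*(-1) + 26)**2 = (5 + 26)**2 = 31**2 = 961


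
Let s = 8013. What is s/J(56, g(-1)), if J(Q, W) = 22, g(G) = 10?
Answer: 8013/22 ≈ 364.23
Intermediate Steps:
s/J(56, g(-1)) = 8013/22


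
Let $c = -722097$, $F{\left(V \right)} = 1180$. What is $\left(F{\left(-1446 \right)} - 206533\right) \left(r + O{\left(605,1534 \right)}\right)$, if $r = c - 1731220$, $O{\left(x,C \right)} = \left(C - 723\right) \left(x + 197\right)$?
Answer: $370229896935$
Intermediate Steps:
$O{\left(x,C \right)} = \left(-723 + C\right) \left(197 + x\right)$
$r = -2453317$ ($r = -722097 - 1731220 = -2453317$)
$\left(F{\left(-1446 \right)} - 206533\right) \left(r + O{\left(605,1534 \right)}\right) = \left(1180 - 206533\right) \left(-2453317 + \left(-142431 - 437415 + 197 \cdot 1534 + 1534 \cdot 605\right)\right) = - 205353 \left(-2453317 + \left(-142431 - 437415 + 302198 + 928070\right)\right) = - 205353 \left(-2453317 + 650422\right) = \left(-205353\right) \left(-1802895\right) = 370229896935$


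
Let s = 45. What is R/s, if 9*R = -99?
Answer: -11/45 ≈ -0.24444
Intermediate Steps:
R = -11 (R = (⅑)*(-99) = -11)
R/s = -11/45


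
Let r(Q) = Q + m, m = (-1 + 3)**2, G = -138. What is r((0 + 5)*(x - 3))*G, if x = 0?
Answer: 1518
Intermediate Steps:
m = 4 (m = 2**2 = 4)
r(Q) = 4 + Q (r(Q) = Q + 4 = 4 + Q)
r((0 + 5)*(x - 3))*G = (4 + (0 + 5)*(0 - 3))*(-138) = (4 + 5*(-3))*(-138) = (4 - 15)*(-138) = -11*(-138) = 1518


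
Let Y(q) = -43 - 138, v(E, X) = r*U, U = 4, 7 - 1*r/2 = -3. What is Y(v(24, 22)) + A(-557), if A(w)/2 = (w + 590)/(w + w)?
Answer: -100850/557 ≈ -181.06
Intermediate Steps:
r = 20 (r = 14 - 2*(-3) = 14 + 6 = 20)
v(E, X) = 80 (v(E, X) = 20*4 = 80)
A(w) = (590 + w)/w (A(w) = 2*((w + 590)/(w + w)) = 2*((590 + w)/((2*w))) = 2*((590 + w)*(1/(2*w))) = 2*((590 + w)/(2*w)) = (590 + w)/w)
Y(q) = -181
Y(v(24, 22)) + A(-557) = -181 + (590 - 557)/(-557) = -181 - 1/557*33 = -181 - 33/557 = -100850/557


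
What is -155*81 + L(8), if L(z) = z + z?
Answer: -12539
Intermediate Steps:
L(z) = 2*z
-155*81 + L(8) = -155*81 + 2*8 = -12555 + 16 = -12539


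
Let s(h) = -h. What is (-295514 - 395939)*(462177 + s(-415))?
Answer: -319860626176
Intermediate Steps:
(-295514 - 395939)*(462177 + s(-415)) = (-295514 - 395939)*(462177 - 1*(-415)) = -691453*(462177 + 415) = -691453*462592 = -319860626176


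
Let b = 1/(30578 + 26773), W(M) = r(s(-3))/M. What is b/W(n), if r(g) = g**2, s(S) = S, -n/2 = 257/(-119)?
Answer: 514/61422921 ≈ 8.3682e-6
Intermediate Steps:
n = 514/119 (n = -514/(-119) = -514*(-1)/119 = -2*(-257/119) = 514/119 ≈ 4.3193)
W(M) = 9/M (W(M) = (-3)**2/M = 9/M)
b = 1/57351 ≈ 1.7436e-5
b/W(n) = 1/(57351*((9/(514/119)))) = 1/(57351*((9*(119/514)))) = 1/(57351*(1071/514)) = (1/57351)*(514/1071) = 514/61422921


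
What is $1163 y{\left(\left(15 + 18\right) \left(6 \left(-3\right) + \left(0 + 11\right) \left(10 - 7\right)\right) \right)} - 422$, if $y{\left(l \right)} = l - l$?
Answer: $-422$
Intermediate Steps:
$y{\left(l \right)} = 0$
$1163 y{\left(\left(15 + 18\right) \left(6 \left(-3\right) + \left(0 + 11\right) \left(10 - 7\right)\right) \right)} - 422 = 1163 \cdot 0 - 422 = 0 - 422 = -422$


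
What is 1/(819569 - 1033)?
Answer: 1/818536 ≈ 1.2217e-6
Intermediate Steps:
1/(819569 - 1033) = 1/818536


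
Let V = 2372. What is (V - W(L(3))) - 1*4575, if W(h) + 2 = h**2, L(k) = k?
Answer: -2210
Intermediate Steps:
W(h) = -2 + h**2
(V - W(L(3))) - 1*4575 = (2372 - (-2 + 3**2)) - 1*4575 = (2372 - (-2 + 9)) - 4575 = (2372 - 1*7) - 4575 = (2372 - 7) - 4575 = 2365 - 4575 = -2210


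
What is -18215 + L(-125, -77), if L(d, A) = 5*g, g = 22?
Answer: -18105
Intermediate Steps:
L(d, A) = 110 (L(d, A) = 5*22 = 110)
-18215 + L(-125, -77) = -18215 + 110 = -18105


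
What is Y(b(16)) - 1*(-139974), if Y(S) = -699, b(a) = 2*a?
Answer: 139275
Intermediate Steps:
Y(b(16)) - 1*(-139974) = -699 - 1*(-139974) = -699 + 139974 = 139275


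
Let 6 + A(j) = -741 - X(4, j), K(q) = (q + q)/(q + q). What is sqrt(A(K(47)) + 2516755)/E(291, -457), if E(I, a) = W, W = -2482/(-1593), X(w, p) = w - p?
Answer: 1593*sqrt(2516005)/2482 ≈ 1018.1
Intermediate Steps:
W = 2482/1593 (W = -2482*(-1/1593) = 2482/1593 ≈ 1.5581)
K(q) = 1 (K(q) = (2*q)/((2*q)) = (2*q)*(1/(2*q)) = 1)
A(j) = -751 + j (A(j) = -6 + (-741 - (4 - j)) = -6 + (-741 + (-4 + j)) = -6 + (-745 + j) = -751 + j)
E(I, a) = 2482/1593
sqrt(A(K(47)) + 2516755)/E(291, -457) = sqrt((-751 + 1) + 2516755)/(2482/1593) = sqrt(-750 + 2516755)*(1593/2482) = sqrt(2516005)*(1593/2482) = 1593*sqrt(2516005)/2482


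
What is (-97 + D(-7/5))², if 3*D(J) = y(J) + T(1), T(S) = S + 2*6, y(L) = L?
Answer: 1951609/225 ≈ 8673.8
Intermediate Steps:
T(S) = 12 + S (T(S) = S + 12 = 12 + S)
D(J) = 13/3 + J/3 (D(J) = (J + (12 + 1))/3 = (J + 13)/3 = (13 + J)/3 = 13/3 + J/3)
(-97 + D(-7/5))² = (-97 + (13/3 + (-7/5)/3))² = (-97 + (13/3 + (-7*⅕)/3))² = (-97 + (13/3 + (⅓)*(-7/5)))² = (-97 + (13/3 - 7/15))² = (-97 + 58/15)² = (-1397/15)² = 1951609/225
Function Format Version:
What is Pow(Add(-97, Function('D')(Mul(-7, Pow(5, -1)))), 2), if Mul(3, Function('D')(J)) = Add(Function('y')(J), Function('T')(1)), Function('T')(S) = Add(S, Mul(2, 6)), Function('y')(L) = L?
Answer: Rational(1951609, 225) ≈ 8673.8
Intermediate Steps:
Function('T')(S) = Add(12, S) (Function('T')(S) = Add(S, 12) = Add(12, S))
Function('D')(J) = Add(Rational(13, 3), Mul(Rational(1, 3), J)) (Function('D')(J) = Mul(Rational(1, 3), Add(J, Add(12, 1))) = Mul(Rational(1, 3), Add(J, 13)) = Mul(Rational(1, 3), Add(13, J)) = Add(Rational(13, 3), Mul(Rational(1, 3), J)))
Pow(Add(-97, Function('D')(Mul(-7, Pow(5, -1)))), 2) = Pow(Add(-97, Add(Rational(13, 3), Mul(Rational(1, 3), Mul(-7, Pow(5, -1))))), 2) = Pow(Add(-97, Add(Rational(13, 3), Mul(Rational(1, 3), Mul(-7, Rational(1, 5))))), 2) = Pow(Add(-97, Add(Rational(13, 3), Mul(Rational(1, 3), Rational(-7, 5)))), 2) = Pow(Add(-97, Add(Rational(13, 3), Rational(-7, 15))), 2) = Pow(Add(-97, Rational(58, 15)), 2) = Pow(Rational(-1397, 15), 2) = Rational(1951609, 225)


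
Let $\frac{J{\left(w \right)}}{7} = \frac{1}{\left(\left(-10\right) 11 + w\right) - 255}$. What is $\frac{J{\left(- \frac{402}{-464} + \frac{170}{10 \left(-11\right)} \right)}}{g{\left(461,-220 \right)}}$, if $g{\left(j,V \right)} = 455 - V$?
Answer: $- \frac{17864}{629918775} \approx -2.8359 \cdot 10^{-5}$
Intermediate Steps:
$J{\left(w \right)} = \frac{7}{-365 + w}$ ($J{\left(w \right)} = \frac{7}{\left(\left(-10\right) 11 + w\right) - 255} = \frac{7}{\left(-110 + w\right) - 255} = \frac{7}{-365 + w}$)
$\frac{J{\left(- \frac{402}{-464} + \frac{170}{10 \left(-11\right)} \right)}}{g{\left(461,-220 \right)}} = \frac{7 \frac{1}{-365 + \left(- \frac{402}{-464} + \frac{170}{10 \left(-11\right)}\right)}}{455 - -220} = \frac{7 \frac{1}{-365 + \left(\left(-402\right) \left(- \frac{1}{464}\right) + \frac{170}{-110}\right)}}{455 + 220} = \frac{7 \frac{1}{-365 + \left(\frac{201}{232} + 170 \left(- \frac{1}{110}\right)\right)}}{675} = \frac{7}{-365 + \left(\frac{201}{232} - \frac{17}{11}\right)} \frac{1}{675} = \frac{7}{-365 - \frac{1733}{2552}} \cdot \frac{1}{675} = \frac{7}{- \frac{933213}{2552}} \cdot \frac{1}{675} = 7 \left(- \frac{2552}{933213}\right) \frac{1}{675} = \left(- \frac{17864}{933213}\right) \frac{1}{675} = - \frac{17864}{629918775}$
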